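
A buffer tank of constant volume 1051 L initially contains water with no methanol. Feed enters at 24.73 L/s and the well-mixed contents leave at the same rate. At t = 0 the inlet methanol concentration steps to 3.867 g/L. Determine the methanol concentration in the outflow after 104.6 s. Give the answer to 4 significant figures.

3.537 g/L

Unsteady species balance (constant V, well mixed): V dC/dt = Q(C_in − C).
Rewrite as dC/dt + C/τ = C_in/τ, τ = V/Q = 42.4990 s.
This is linear first-order; C(t) = C_in + (C₀ − C_in) e^(−t/τ).
C(104.6) = 3.867 + (0 − 3.867)·e^(−104.6/42.4990) = 3.867 + (-3.86700)·0.0853295 = 3.53703 g/L.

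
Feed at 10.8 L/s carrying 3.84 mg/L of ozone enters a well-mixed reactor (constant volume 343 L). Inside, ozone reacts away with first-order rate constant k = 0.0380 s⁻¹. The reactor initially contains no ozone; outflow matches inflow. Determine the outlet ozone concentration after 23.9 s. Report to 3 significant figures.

Species balance: V dC/dt = Q C_in − Q C − k V C.
This is linear with rate a = Q/V + k = 0.069487 s⁻¹.
C_ss = Q C_in/(Q + kV) = 1.7400 mg/L; C(t) = C_ss + (C₀ − C_ss) e^(−a t).
C(23.9) = 1.7400 + (-1.7400)·e^(−0.069487·23.9) = 1.7400 + (-1.7400)·0.19000 = 1.4094 mg/L.

1.41 mg/L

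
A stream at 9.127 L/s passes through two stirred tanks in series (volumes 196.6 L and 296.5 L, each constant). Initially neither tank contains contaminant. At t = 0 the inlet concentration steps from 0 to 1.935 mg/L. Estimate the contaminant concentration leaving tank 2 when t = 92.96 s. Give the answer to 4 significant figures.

Time constants: τᵢ = Vᵢ/Q for each well-mixed tank.
τ₁ = 196.6/9.127 = 21.5405 s; τ₂ = 296.5/9.127 = 32.4860 s.
Tank 1: C₁ = C_in(1 − e^(−t/τ₁)). Tank 2 (τ₁ ≠ τ₂): C₂ = C_in[1 − (τ₁ e^(−t/τ₁) − τ₂ e^(−t/τ₂))/(τ₁ − τ₂)].
At t = 92.96: e^(−t/τ₁) = 0.0133586, e^(−t/τ₂) = 0.0571808.
C₂ = 1.935·[1 − (21.5405·0.0133586 − 32.4860·0.0571808)/(-10.9455)] = 1.935·0.856579 = 1.65748 mg/L.

1.657 mg/L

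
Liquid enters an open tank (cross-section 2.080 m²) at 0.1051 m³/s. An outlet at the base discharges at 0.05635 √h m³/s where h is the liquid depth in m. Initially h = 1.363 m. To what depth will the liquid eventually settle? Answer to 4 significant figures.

Level balance: A dh/dt = 0.1051 − 0.05635 √h. Setting dh/dt = 0:
Q_in = 0.05635 √h_ss ⇒ √h_ss = 0.1051/0.05635 = 1.86513.
h_ss = 1.86513² = 3.47870 m. (Since h₀ = 1.363 m < h_ss, the level will rise toward this value.)

3.479 m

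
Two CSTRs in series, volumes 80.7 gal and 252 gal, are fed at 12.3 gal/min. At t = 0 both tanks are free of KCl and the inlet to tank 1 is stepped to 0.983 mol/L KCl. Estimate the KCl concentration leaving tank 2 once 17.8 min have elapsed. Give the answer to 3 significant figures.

Species balance on tank i: dCᵢ/dt = (Cᵢ₋₁ − Cᵢ)/τᵢ with τᵢ = Vᵢ/Q.
τ₁ = 80.7/12.3 = 6.5610 min; τ₂ = 252/12.3 = 20.488 min.
Solving the cascade with C₁(0)=C₂(0)=0 gives C₂(t) = C_in[1 − (τ₁ e^(−t/τ₁) − τ₂ e^(−t/τ₂))/(τ₁ − τ₂)].
At t = 17.8: e^(−t/τ₁) = 0.066337, e^(−t/τ₂) = 0.41945.
C₂ = 0.983·[1 − (6.5610·0.066337 − 20.488·0.41945)/(-13.927)] = 0.983·0.41420 = 0.40715 mol/L.

0.407 mol/L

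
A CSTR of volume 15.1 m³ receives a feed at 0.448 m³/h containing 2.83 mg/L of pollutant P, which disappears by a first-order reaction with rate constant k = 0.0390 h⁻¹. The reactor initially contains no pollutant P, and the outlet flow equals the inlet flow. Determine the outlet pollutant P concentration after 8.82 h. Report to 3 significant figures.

0.555 mg/L

V dC/dt = Q(C_in − C) − k V C.
dC/dt = (Q/V) C_in − (Q/V + k) C; effective rate a = Q/V + k = 0.029669 + 0.0390 = 0.068669 h⁻¹.
C_ss = Q C_in/(Q + kV) = 1.2227 mg/L; C(t) = C_ss + (C₀ − C_ss) e^(−a t).
C(8.82) = 1.2227 + (-1.2227)·e^(−0.068669·8.82) = 1.2227 + (-1.2227)·0.54571 = 0.55546 mg/L.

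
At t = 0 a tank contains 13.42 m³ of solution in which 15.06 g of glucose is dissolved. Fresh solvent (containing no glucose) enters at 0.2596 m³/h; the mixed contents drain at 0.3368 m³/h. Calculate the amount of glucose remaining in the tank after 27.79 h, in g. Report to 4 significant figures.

Let m(t) be the amount of glucose. Volume: V(t) = V₀ + (Q_in − Q_out) t = 13.42 − 0.0772000 t; V(27.79) = 11.2746 m³.
Solute balance: dm/dt = 0 − Q_out C = −Q_out m/V(t).
Separate: dm/m = −Q_out dt/V(t) ⇒ ln(m/m₀) = −(Q_out/(Q_in−Q_out)) ln(V/V₀).
m = m₀ (V₀/V)^(Q_out/(Q_in−Q_out)) = 15.06 × (13.42/11.2746)^(-4.36269) = 7.04341 g.

7.043 g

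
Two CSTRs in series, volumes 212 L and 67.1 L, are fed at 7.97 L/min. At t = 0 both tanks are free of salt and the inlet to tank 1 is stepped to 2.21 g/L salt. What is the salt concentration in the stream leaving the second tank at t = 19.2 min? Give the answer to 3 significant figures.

0.744 g/L

Species balance on tank i: dCᵢ/dt = (Cᵢ₋₁ − Cᵢ)/τᵢ with τᵢ = Vᵢ/Q.
τ₁ = 212/7.97 = 26.600 min; τ₂ = 67.1/7.97 = 8.4191 min.
Tank 1: C₁ = C_in(1 − e^(−t/τ₁)). Tank 2 (τ₁ ≠ τ₂): C₂ = C_in[1 − (τ₁ e^(−t/τ₁) − τ₂ e^(−t/τ₂))/(τ₁ − τ₂)].
At t = 19.2: e^(−t/τ₁) = 0.48587, e^(−t/τ₂) = 0.10223.
C₂ = 2.21·[1 − (26.600·0.48587 − 8.4191·0.10223)/(18.181)] = 2.21·0.33647 = 0.74360 g/L.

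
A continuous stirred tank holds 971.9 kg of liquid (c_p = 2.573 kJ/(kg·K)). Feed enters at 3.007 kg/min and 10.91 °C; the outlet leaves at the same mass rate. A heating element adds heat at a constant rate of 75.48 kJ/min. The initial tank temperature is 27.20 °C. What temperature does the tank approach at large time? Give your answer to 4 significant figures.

M c_p dT/dt = ṁ c_p (T_in − T) + Q̇.
At steady state dT/dt = 0 ⇒ T_ss = T_in + Q̇/(ṁ c_p) = 10.91 + 75.48/(3.007·2.573) = 20.6657 °C.

20.67 °C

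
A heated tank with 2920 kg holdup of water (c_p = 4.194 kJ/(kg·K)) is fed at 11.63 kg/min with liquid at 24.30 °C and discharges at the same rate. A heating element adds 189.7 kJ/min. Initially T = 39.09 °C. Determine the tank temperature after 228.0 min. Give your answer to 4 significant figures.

32.59 °C

First-law balance (no shaft work): M c_p dT/dt = ṁ c_p (T_in − T) + 189.7.
τ = M/ṁ = 251.075 min; T_ss = T_in + Q̇/(ṁ c_p) = 24.30 + 189.7/(11.63·4.194) = 28.1892 °C.
This is linear first-order; T(t) = T_ss + (T₀ − T_ss) e^(−t/τ).
T(228.0) = 28.1892 + (10.9008)·e^(−228.0/251.075) = 28.1892 + (10.9008)·0.403291 = 32.5854 °C.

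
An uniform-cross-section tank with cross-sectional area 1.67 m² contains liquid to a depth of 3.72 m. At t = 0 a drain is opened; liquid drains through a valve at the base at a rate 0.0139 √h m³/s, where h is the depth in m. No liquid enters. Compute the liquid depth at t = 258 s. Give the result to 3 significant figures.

With no inflow, A dh/dt = −0.0139 √h.
This is separable: 2 d(√h)/dt = −0.0139/A, so √h = √h₀ − (0.0139/(2A)) t.
√h = √3.72 − 0.0139·258/(2·1.67) = 1.9287 − 1.0737 = 0.85502.
h = 0.85502² = 0.73106 m.

0.731 m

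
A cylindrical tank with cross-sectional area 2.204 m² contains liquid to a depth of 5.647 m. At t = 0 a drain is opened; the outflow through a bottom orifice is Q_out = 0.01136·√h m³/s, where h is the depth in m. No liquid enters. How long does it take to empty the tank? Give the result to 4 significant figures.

922.1 s

Unsteady balance on liquid volume: A dh/dt = −0.01136 √h.
∫ h^(−1/2) dh = −(0.01136/A) ∫ dt, giving 2√h = 2√h₀ − (0.01136/A) t.
Tank is empty when √h = 0: t_empty = 2A√h₀/0.01136.
t_empty = 2·2.204·√5.647/0.01136 = 4.40800·2.37634/0.01136 = 922.088 s.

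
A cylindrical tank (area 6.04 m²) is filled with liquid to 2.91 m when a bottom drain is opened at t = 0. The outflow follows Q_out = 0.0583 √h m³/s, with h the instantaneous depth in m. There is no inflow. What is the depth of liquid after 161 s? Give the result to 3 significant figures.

0.863 m

Accumulation of liquid (constant cross-section A): A dh/dt = −0.0583 √h.
This is separable: 2 d(√h)/dt = −0.0583/A, so √h = √h₀ − (0.0583/(2A)) t.
√h = √2.91 − 0.0583·161/(2·6.04) = 1.7059 − 0.77701 = 0.92886.
h = 0.92886² = 0.86278 m.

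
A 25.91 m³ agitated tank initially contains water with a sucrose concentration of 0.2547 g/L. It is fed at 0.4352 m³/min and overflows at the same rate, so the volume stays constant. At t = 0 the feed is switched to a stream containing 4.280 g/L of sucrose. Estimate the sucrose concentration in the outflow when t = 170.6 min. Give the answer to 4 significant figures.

4.051 g/L

Mass balance on the solute (V constant): V dC/dt = Q(C_in − C).
Rewrite as dC/dt + C/τ = C_in/τ, τ = V/Q = 59.5358 min.
Solution: C(t) = C_in + (C₀ − C_in) e^(−t/τ).
C(170.6) = 4.280 + (0.2547 − 4.280)·e^(−170.6/59.5358) = 4.280 + (-4.02530)·0.0569546 = 4.05074 g/L.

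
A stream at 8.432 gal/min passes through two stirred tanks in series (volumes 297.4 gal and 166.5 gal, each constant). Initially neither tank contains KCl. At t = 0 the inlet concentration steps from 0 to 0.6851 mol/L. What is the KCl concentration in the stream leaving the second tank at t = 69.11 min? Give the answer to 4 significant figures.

0.4920 mol/L

Each tank obeys Vᵢ dCᵢ/dt = Q(Cᵢ₋₁ − Cᵢ), so τᵢ = Vᵢ/Q.
τ₁ = 297.4/8.432 = 35.2704 min; τ₂ = 166.5/8.432 = 19.7462 min.
Tank 1: C₁ = C_in(1 − e^(−t/τ₁)). Tank 2 (τ₁ ≠ τ₂): C₂ = C_in[1 − (τ₁ e^(−t/τ₁) − τ₂ e^(−t/τ₂))/(τ₁ − τ₂)].
At t = 69.11: e^(−t/τ₁) = 0.140938, e^(−t/τ₂) = 0.0302000.
C₂ = 0.6851·[1 − (35.2704·0.140938 − 19.7462·0.0302000)/(15.5242)] = 0.6851·0.718207 = 0.492043 mol/L.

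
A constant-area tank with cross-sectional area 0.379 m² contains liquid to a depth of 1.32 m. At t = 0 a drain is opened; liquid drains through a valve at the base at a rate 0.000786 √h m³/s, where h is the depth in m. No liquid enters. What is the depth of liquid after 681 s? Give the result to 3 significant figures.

0.196 m

A dh/dt = −Q_out = −0.000786 √h.
Separate and integrate: 2(√h − √h₀) = −(0.000786/A) t.
√h = √1.32 − 0.000786·681/(2·0.379) = 1.1489 − 0.70616 = 0.44276.
h = 0.44276² = 0.19603 m.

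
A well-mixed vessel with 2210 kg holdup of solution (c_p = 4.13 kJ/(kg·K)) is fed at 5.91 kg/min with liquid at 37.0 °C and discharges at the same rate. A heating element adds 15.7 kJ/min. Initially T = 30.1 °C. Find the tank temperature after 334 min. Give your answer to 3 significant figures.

34.6 °C

M c_p dT/dt = ṁ c_p (T_in − T) + Q̇.
Rearrange: dT/dt = (T_ss − T)/τ with τ = M/ṁ = 373.94 min and T_ss = T_in + Q̇/(ṁ c_p) = 37.643 °C.
T approaches T_ss exponentially: T(t) = T_ss + (T₀ − T_ss) e^(−t/τ).
T(334) = 37.643 + (-7.5432)·e^(−334/373.94) = 37.643 + (-7.5432)·0.40935 = 34.555 °C.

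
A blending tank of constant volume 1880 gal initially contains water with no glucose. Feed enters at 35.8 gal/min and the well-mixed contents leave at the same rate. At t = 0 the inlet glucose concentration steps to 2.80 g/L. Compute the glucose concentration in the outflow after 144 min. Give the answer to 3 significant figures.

Accumulation = in − out for the solute gives V dC/dt = Q(C_in − C).
So dC/dt = (C_in − C)/τ with τ = V/Q = 1880/35.8 = 52.514 min.
Solution: C(t) = C_in + (C₀ − C_in) e^(−t/τ).
C(144) = 2.80 + (0 − 2.80)·e^(−144/52.514) = 2.80 + (-2.8000)·0.064433 = 2.6196 g/L.

2.62 g/L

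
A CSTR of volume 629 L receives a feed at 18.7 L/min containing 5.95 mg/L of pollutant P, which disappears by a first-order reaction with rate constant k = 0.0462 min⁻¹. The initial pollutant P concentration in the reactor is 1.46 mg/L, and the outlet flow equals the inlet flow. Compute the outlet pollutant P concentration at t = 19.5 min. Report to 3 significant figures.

V dC/dt = Q(C_in − C) − k V C.
This is linear with rate a = Q/V + k = 0.075930 min⁻¹.
C_ss = Q C_in/(Q + kV) = 2.3297 mg/L; C(t) = C_ss + (C₀ − C_ss) e^(−a t).
C(19.5) = 2.3297 + (-0.86968)·e^(−0.075930·19.5) = 2.3297 + (-0.86968)·0.22749 = 2.1318 mg/L.

2.13 mg/L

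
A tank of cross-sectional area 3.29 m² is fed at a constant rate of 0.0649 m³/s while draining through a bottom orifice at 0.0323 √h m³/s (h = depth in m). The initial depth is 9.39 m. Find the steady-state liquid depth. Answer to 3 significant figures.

4.04 m

Level balance: A dh/dt = 0.0649 − 0.0323 √h. Setting dh/dt = 0:
Q_in = 0.0323 √h_ss ⇒ √h_ss = 0.0649/0.0323 = 2.0093.
h_ss = 2.0093² = 4.0372 m. (Since h₀ = 9.39 m > h_ss, the level will fall toward this value.)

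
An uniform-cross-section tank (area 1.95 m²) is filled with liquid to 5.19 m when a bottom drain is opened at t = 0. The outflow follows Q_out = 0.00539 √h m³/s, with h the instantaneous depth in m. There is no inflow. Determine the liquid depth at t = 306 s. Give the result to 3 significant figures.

Unsteady balance on liquid volume: A dh/dt = −0.00539 √h.
Separate and integrate: 2(√h − √h₀) = −(0.00539/A) t.
√h = √5.19 − 0.00539·306/(2·1.95) = 2.2782 − 0.42291 = 1.8552.
h = 1.8552² = 3.4420 m.

3.44 m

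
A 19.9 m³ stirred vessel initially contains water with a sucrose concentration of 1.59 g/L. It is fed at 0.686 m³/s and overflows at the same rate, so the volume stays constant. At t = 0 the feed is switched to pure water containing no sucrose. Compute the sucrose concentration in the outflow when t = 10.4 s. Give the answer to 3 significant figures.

Mass balance on the solute (V constant): V dC/dt = Q(C_in − C).
Time constant τ = V/Q = 19.9/0.686 = 29.009 s.
This is linear first-order; C(t) = C_in + (C₀ − C_in) e^(−t/τ).
C(10.4) = 0 + (1.59 − 0)·e^(−10.4/29.009) = 0 + (1.5900)·0.69871 = 1.1110 g/L.

1.11 g/L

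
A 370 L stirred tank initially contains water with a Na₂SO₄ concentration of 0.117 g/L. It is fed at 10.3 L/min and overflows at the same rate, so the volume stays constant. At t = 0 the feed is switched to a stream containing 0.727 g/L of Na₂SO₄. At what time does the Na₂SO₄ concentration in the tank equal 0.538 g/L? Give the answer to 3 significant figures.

42.1 min

Species balance on the tank: V dC/dt = Q(C_in − C), so τ = V/Q = 35.922 min.
C(t) = C_in + (C₀ − C_in) e^(−t/τ). Set C = 0.538 and solve for t:
e^(−t/τ) = (C − C_in)/(C₀ − C_in) = (0.538 − 0.727)/(0.117 − 0.727) = 0.30984
t = −τ ln(…) = 35.922 × 1.1717 = 42.091 min.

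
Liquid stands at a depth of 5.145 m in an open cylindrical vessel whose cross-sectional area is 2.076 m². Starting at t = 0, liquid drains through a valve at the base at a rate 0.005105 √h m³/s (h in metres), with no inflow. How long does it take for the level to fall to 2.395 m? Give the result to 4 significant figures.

586.1 s

Accumulation of liquid (constant cross-section A): A dh/dt = −0.005105 √h.
Separate and integrate: 2(√h − √h₀) = −(0.005105/A) t.
t = 2A(√h₀ − √h)/0.005105 = 2·2.076·(√5.145 − √2.395)/0.005105
  = 4.15200 × (2.26826 − 1.54758) / 0.005105 = 586.144 s.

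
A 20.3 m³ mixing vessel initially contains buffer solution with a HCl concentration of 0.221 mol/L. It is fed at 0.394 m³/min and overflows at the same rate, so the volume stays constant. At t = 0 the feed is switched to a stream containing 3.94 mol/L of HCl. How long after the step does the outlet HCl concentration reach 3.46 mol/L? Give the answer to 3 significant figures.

Mass balance on the solute (V constant): V dC/dt = Q(C_in − C), so τ = V/Q = 51.523 min.
C(t) = C_in + (C₀ − C_in) e^(−t/τ). Set C = 3.46 and solve for t:
e^(−t/τ) = (C − C_in)/(C₀ − C_in) = (3.46 − 3.94)/(0.221 − 3.94) = 0.12907
t = −τ ln(…) = 51.523 × 2.0474 = 105.49 min.

105 min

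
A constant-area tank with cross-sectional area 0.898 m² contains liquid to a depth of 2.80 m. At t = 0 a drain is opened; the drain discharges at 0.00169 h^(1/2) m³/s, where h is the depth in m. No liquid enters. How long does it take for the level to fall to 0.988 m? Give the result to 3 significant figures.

722 s

With no inflow, A dh/dt = −0.00169 √h.
∫ h^(−1/2) dh = −(0.00169/A) ∫ dt, giving 2√h = 2√h₀ − (0.00169/A) t.
t = 2A(√h₀ − √h)/0.00169 = 2·0.898·(√2.80 − √0.988)/0.00169
  = 1.7960 × (1.6733 − 0.99398) / 0.00169 = 721.95 s.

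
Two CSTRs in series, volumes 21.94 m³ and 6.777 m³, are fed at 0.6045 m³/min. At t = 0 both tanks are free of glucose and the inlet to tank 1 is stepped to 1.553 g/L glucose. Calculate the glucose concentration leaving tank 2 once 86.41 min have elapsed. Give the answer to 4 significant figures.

1.346 g/L

Each tank obeys Vᵢ dCᵢ/dt = Q(Cᵢ₋₁ − Cᵢ), so τᵢ = Vᵢ/Q.
τ₁ = 21.94/0.6045 = 36.2945 min; τ₂ = 6.777/0.6045 = 11.2109 min.
Tank 1: C₁ = C_in(1 − e^(−t/τ₁)). Tank 2 (τ₁ ≠ τ₂): C₂ = C_in[1 − (τ₁ e^(−t/τ₁) − τ₂ e^(−t/τ₂))/(τ₁ − τ₂)].
At t = 86.41: e^(−t/τ₁) = 0.0924762, e^(−t/τ₂) = 0.000449370.
C₂ = 1.553·[1 − (36.2945·0.0924762 − 11.2109·0.000449370)/(25.0835)] = 1.553·0.866393 = 1.34551 g/L.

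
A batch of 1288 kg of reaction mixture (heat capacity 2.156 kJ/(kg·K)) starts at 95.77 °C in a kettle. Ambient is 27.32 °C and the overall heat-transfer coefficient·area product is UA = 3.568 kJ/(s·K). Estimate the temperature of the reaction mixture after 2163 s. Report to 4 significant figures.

Heat balance on the well-mixed liquid: M c_p dT/dt = −UA(T − T_amb).
dT/dt = (T_ss − T)/τ with T_ss = T_amb = 27.3200 °C, τ = M c_p/UA = 1288·2.156/3.568 = 778.287 s.
Integrating: T(t) = T_ss + (T₀ − T_ss) e^(−t/τ).
T(2163) = 27.3200 + (68.4500)·0.0620894 = 31.5700 °C.

31.57 °C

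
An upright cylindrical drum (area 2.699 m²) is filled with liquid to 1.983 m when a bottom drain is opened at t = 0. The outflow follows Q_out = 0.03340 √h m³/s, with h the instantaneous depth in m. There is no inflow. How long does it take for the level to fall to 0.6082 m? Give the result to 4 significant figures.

101.5 s

Unsteady balance on liquid volume: A dh/dt = −0.03340 √h.
This is separable: 2 d(√h)/dt = −0.03340/A, so √h = √h₀ − (0.03340/(2A)) t.
t = 2A(√h₀ − √h)/0.03340 = 2·2.699·(√1.983 − √0.6082)/0.03340
  = 5.39800 × (1.40819 − 0.779872) / 0.03340 = 101.547 s.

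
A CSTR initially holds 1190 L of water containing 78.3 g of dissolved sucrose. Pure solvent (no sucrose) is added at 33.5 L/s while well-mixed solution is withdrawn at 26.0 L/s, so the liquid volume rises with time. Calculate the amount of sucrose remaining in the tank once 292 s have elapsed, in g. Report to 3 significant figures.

2.10 g

Let m(t) be the amount of sucrose. Volume: V(t) = V₀ + (Q_in − Q_out) t = 1190 + 7.5000 t; V(292) = 3380.0 L.
Solute balance: dm/dt = 0 − Q_out C = −Q_out m/V(t).
Separate: dm/m = −Q_out dt/V(t) ⇒ ln(m/m₀) = −(Q_out/(Q_in−Q_out)) ln(V/V₀).
m = m₀ (V₀/V)^(Q_out/(Q_in−Q_out)) = 78.3 × (1190/3380.0)^(3.4667) = 2.0993 g.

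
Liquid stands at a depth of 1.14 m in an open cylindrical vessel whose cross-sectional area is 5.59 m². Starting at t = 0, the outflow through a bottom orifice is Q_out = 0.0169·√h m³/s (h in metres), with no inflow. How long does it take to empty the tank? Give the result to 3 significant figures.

A dh/dt = −Q_out = −0.0169 √h.
Separate and integrate: 2(√h − √h₀) = −(0.0169/A) t.
Set h = 0: 2√h₀ = (0.0169/A) t_empty ⇒ t_empty = 2A√h₀/0.0169.
t_empty = 2·5.59·√1.14/0.0169 = 11.180·1.0677/0.0169 = 706.33 s.

706 s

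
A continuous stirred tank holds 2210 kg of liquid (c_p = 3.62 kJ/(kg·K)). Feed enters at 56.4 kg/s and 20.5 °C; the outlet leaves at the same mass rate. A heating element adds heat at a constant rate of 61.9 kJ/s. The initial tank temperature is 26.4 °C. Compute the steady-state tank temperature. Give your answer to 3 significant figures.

20.8 °C

Energy balance: M c_p dT/dt = ṁ c_p (T_in − T) + 61.9.
At steady state dT/dt = 0 ⇒ T_ss = T_in + Q̇/(ṁ c_p) = 20.5 + 61.9/(56.4·3.62) = 20.803 °C.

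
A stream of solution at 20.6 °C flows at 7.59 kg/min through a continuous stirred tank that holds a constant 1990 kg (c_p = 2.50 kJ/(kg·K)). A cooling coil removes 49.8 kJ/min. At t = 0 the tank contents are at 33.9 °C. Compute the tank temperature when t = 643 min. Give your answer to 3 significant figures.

19.3 °C

Heat balance on the well-mixed liquid: M c_p dT/dt = ṁ c_p (T_in − T) − 49.8.
Rearrange: dT/dt = (T_ss − T)/τ with τ = M/ṁ = 262.19 min and T_ss = T_in − Q̇/(ṁ c_p) = 17.975 °C.
T approaches T_ss exponentially: T(t) = T_ss + (T₀ − T_ss) e^(−t/τ).
T(643) = 17.975 + (15.925)·e^(−643/262.19) = 17.975 + (15.925)·0.086083 = 19.346 °C.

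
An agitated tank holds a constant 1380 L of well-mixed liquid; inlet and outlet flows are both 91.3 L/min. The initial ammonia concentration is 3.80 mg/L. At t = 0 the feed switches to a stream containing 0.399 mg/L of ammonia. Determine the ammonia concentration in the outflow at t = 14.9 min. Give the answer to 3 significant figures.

1.67 mg/L

Mass balance on the solute (V constant): V dC/dt = Q(C_in − C).
Time constant τ = V/Q = 1380/91.3 = 15.115 min.
Solution: C(t) = C_in + (C₀ − C_in) e^(−t/τ).
C(14.9) = 0.399 + (3.80 − 0.399)·e^(−14.9/15.115) = 0.399 + (3.4010)·0.37315 = 1.6681 mg/L.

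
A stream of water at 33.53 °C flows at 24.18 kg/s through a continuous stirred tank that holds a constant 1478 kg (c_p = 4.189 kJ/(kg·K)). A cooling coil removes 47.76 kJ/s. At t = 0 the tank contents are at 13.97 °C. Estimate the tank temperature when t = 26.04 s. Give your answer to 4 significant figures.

20.59 °C

Unsteady energy balance on the tank contents: M c_p dT/dt = ṁ c_p (T_in − T) − 47.76.
Rearrange: dT/dt = (T_ss − T)/τ with τ = M/ṁ = 61.1249 s and T_ss = T_in − Q̇/(ṁ c_p) = 33.0585 °C.
T approaches T_ss exponentially: T(t) = T_ss + (T₀ − T_ss) e^(−t/τ).
T(26.04) = 33.0585 + (-19.0885)·e^(−26.04/61.1249) = 33.0585 + (-19.0885)·0.653108 = 20.5916 °C.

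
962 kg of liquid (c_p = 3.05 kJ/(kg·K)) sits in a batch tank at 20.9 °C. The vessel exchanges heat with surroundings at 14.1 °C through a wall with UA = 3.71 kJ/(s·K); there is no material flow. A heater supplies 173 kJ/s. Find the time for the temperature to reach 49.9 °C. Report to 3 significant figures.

1030 s

M c_p dT/dt = −UA(T − T_amb) + Q̇.
τ = M c_p/UA = 790.86 s; T_ss = T_amb + Q̇/UA = 14.1 + 173/3.71 = 60.731 °C.
T(t) = T_ss + (T₀ − T_ss)e^(−t/τ); set T = 49.9:
t = −τ ln[(T − T_ss)/(T₀ − T_ss)] = −790.86 · ln(0.27192) = 1029.9 s.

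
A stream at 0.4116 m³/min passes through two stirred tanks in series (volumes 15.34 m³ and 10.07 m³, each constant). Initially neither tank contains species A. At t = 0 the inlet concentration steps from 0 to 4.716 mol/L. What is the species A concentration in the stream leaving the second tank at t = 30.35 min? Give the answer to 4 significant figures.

Each tank obeys Vᵢ dCᵢ/dt = Q(Cᵢ₋₁ − Cᵢ), so τᵢ = Vᵢ/Q.
τ₁ = 15.34/0.4116 = 37.2692 min; τ₂ = 10.07/0.4116 = 24.4655 min.
Tank 1: C₁ = C_in(1 − e^(−t/τ₁)). Tank 2 (τ₁ ≠ τ₂): C₂ = C_in[1 − (τ₁ e^(−t/τ₁) − τ₂ e^(−t/τ₂))/(τ₁ − τ₂)].
At t = 30.35: e^(−t/τ₁) = 0.442929, e^(−t/τ₂) = 0.289233.
C₂ = 4.716·[1 − (37.2692·0.442929 − 24.4655·0.289233)/(12.8037)] = 4.716·0.263386 = 1.24213 mol/L.

1.242 mol/L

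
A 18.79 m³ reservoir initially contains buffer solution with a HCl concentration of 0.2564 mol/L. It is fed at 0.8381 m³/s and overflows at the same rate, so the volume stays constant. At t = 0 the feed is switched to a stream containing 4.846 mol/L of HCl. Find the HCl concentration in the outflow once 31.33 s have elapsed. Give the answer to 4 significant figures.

3.711 mol/L

Transient balance on the dissolved component: V dC/dt = Q(C_in − C).
Rewrite as dC/dt + C/τ = C_in/τ, τ = V/Q = 22.4198 s.
C approaches C_in exponentially: C(t) = C_in + (C₀ − C_in) e^(−t/τ).
C(31.33) = 4.846 + (0.2564 − 4.846)·e^(−31.33/22.4198) = 4.846 + (-4.58960)·0.247232 = 3.71130 mol/L.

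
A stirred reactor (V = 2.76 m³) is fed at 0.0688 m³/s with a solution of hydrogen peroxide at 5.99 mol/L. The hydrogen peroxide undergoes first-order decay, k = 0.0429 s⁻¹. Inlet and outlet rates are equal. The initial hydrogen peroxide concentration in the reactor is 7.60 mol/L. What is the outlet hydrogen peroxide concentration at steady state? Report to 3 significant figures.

Accumulation = in − out − consumed: V dC/dt = Q C_in − Q C − k V C.
Steady state (dC/dt = 0): C_ss = Q C_in/(Q + kV) = C_in/(1 + kV/Q).
C_ss = 0.0688·5.99/(0.0688 + 0.0429·2.76) = 0.41211/0.18720 = 2.2014 mol/L.

2.20 mol/L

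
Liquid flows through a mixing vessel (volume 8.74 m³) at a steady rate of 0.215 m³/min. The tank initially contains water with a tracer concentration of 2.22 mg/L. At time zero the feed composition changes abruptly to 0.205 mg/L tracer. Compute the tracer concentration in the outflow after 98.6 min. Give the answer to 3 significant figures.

0.383 mg/L

Species balance on the tank: V dC/dt = Q(C_in − C).
So dC/dt = (C_in − C)/τ with τ = V/Q = 8.74/0.215 = 40.651 min.
Integrating: C(t) = C_in + (C₀ − C_in) e^(−t/τ).
C(98.6) = 0.205 + (2.22 − 0.205)·e^(−98.6/40.651) = 0.205 + (2.0150)·0.088433 = 0.38319 mg/L.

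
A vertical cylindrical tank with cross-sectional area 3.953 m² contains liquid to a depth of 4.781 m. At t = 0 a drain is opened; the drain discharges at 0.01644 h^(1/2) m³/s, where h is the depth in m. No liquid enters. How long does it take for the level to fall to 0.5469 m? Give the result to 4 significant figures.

A dh/dt = −Q_out = −0.01644 √h.
Separate and integrate: 2(√h − √h₀) = −(0.01644/A) t.
t = 2A(√h₀ − √h)/0.01644 = 2·3.953·(√4.781 − √0.5469)/0.01644
  = 7.90600 × (2.18655 − 0.739527) / 0.01644 = 695.874 s.

695.9 s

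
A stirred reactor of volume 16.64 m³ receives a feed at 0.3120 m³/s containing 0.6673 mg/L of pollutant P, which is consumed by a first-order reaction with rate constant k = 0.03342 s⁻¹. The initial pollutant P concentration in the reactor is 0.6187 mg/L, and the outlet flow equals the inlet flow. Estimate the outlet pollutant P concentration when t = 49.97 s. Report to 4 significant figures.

Species balance: V dC/dt = Q C_in − Q C − k V C.
dC/dt = (Q/V) C_in − (Q/V + k) C; effective rate a = Q/V + k = 0.0187500 + 0.03342 = 0.0521700 s⁻¹.
C_ss = Q C_in/(Q + kV) = 0.239829 mg/L; C(t) = C_ss + (C₀ − C_ss) e^(−a t).
C(49.97) = 0.239829 + (0.378871)·e^(−0.0521700·49.97) = 0.239829 + (0.378871)·0.0737603 = 0.267775 mg/L.

0.2678 mg/L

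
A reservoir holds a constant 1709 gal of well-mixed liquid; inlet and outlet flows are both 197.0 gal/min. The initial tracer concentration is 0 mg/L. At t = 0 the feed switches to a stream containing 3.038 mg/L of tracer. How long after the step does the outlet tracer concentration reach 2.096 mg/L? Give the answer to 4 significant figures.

Mass balance on the solute (V constant): V dC/dt = Q(C_in − C), so τ = V/Q = 8.67513 min.
C(t) = C_in + (C₀ − C_in) e^(−t/τ). Set C = 2.096 and solve for t:
e^(−t/τ) = (C − C_in)/(C₀ − C_in) = (2.096 − 3.038)/(0 − 3.038) = 0.310072
t = −τ ln(…) = 8.67513 × 1.17095 = 10.1581 min.

10.16 min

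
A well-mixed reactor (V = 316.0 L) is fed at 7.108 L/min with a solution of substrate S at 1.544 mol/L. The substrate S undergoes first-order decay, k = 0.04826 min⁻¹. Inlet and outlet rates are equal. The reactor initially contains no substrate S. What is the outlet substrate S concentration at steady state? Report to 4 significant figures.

Species balance: V dC/dt = Q C_in − Q C − k V C.
Steady state (dC/dt = 0): C_ss = Q C_in/(Q + kV) = C_in/(1 + kV/Q).
C_ss = 7.108·1.544/(7.108 + 0.04826·316.0) = 10.9748/22.3582 = 0.490861 mol/L.

0.4909 mol/L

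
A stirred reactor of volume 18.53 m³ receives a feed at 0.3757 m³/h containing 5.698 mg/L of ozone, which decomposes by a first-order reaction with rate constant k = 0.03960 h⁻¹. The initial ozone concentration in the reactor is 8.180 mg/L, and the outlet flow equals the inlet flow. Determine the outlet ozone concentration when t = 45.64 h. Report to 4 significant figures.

Species balance: V dC/dt = Q C_in − Q C − k V C.
This is linear with rate a = Q/V + k = 0.0598752 h⁻¹.
C_ss = Q C_in/(Q + kV) = 1.92948 mg/L; C(t) = C_ss + (C₀ − C_ss) e^(−a t).
C(45.64) = 1.92948 + (6.25052)·e^(−0.0598752·45.64) = 1.92948 + (6.25052)·0.0650431 = 2.33604 mg/L.

2.336 mg/L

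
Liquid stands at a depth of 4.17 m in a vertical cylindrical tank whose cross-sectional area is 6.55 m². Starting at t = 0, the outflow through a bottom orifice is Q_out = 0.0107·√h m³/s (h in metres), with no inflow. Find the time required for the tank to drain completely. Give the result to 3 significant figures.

2500 s

Accumulation of liquid (constant cross-section A): A dh/dt = −0.0107 √h.
∫ h^(−1/2) dh = −(0.0107/A) ∫ dt, giving 2√h = 2√h₀ − (0.0107/A) t.
Tank is empty when √h = 0: t_empty = 2A√h₀/0.0107.
t_empty = 2·6.55·√4.17/0.0107 = 13.100·2.0421/0.0107 = 2500.1 s.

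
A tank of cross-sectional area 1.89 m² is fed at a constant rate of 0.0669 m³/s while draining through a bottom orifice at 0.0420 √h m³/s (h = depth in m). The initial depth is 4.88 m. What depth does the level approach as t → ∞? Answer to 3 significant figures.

2.54 m

Mass balance (ρ constant): A dh/dt = Q_in − 0.0420 √h. At steady state dh/dt = 0:
Q_in = 0.0420 √h_ss ⇒ √h_ss = 0.0669/0.0420 = 1.5929.
h_ss = 1.5929² = 2.5372 m. (Since h₀ = 4.88 m > h_ss, the level will fall toward this value.)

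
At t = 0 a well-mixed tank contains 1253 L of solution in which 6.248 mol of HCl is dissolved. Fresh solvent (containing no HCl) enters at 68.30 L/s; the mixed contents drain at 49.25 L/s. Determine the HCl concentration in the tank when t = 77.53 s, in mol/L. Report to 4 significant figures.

0.0003057 mol/L

Let m(t) be the amount of HCl. Volume: V(t) = V₀ + (Q_in − Q_out) t = 1253 + 19.0500 t; V(77.53) = 2729.95 L.
No HCl enters, so dm/dt = −Q_out · (m/V).
Separate: dm/m = −Q_out dt/V(t) ⇒ ln(m/m₀) = −(Q_out/(Q_in−Q_out)) ln(V/V₀).
m = m₀ (V₀/V)^(Q_out/(Q_in−Q_out)) = 6.248 × (1253/2729.95)^(2.58530) = 0.834419 mol.
C = m/V = 0.834419/2729.95 = 0.000305654 mol/L.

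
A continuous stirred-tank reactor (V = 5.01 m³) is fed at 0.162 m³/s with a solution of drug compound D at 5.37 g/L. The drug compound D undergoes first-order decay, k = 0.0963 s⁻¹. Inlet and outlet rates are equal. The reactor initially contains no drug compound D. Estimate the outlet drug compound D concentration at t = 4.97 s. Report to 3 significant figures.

0.638 g/L

Species balance: V dC/dt = Q C_in − Q C − k V C.
dC/dt = (Q/V) C_in − (Q/V + k) C; effective rate a = Q/V + k = 0.032335 + 0.0963 = 0.12864 s⁻¹.
C_ss = Q C_in/(Q + kV) = 1.3499 g/L; C(t) = C_ss + (C₀ − C_ss) e^(−a t).
C(4.97) = 1.3499 + (-1.3499)·e^(−0.12864·4.97) = 1.3499 + (-1.3499)·0.52765 = 0.63761 g/L.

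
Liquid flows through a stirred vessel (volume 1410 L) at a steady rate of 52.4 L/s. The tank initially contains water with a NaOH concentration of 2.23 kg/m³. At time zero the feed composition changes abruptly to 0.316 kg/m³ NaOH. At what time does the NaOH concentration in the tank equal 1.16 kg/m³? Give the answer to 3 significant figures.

22.0 s

Mass balance on the solute (V constant): V dC/dt = Q(C_in − C), so τ = V/Q = 26.908 s.
C(t) = C_in + (C₀ − C_in) e^(−t/τ). Set C = 1.16 and solve for t:
e^(−t/τ) = (C − C_in)/(C₀ − C_in) = (1.16 − 0.316)/(2.23 − 0.316) = 0.44096
t = −τ ln(…) = 26.908 × 0.81880 = 22.033 s.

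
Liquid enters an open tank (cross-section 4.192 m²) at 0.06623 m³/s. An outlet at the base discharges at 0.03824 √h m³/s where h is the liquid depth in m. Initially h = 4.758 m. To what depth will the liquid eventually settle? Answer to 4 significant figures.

Level balance: A dh/dt = 0.06623 − 0.03824 √h. Setting dh/dt = 0:
Q_in = 0.03824 √h_ss ⇒ √h_ss = 0.06623/0.03824 = 1.73196.
h_ss = 1.73196² = 2.99967 m. (Since h₀ = 4.758 m > h_ss, the level will fall toward this value.)

3.000 m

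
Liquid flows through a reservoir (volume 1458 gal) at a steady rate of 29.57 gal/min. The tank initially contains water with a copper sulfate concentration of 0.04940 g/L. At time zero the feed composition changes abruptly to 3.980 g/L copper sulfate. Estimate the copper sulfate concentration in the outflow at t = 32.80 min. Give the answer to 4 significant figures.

1.959 g/L

Transient balance on the dissolved component: V dC/dt = Q(C_in − C).
Time constant τ = V/Q = 1458/29.57 = 49.3067 min.
C approaches C_in exponentially: C(t) = C_in + (C₀ − C_in) e^(−t/τ).
C(32.80) = 3.980 + (0.04940 − 3.980)·e^(−32.80/49.3067) = 3.980 + (-3.93060)·0.514159 = 1.95905 g/L.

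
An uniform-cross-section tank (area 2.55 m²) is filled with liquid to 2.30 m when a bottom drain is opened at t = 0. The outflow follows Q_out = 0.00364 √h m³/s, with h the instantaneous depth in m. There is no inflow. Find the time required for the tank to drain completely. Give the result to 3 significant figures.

2120 s

With no inflow, A dh/dt = −0.00364 √h.
Separate and integrate: 2(√h − √h₀) = −(0.00364/A) t.
Set h = 0: 2√h₀ = (0.00364/A) t_empty ⇒ t_empty = 2A√h₀/0.00364.
t_empty = 2·2.55·√2.30/0.00364 = 5.1000·1.5166/0.00364 = 2124.9 s.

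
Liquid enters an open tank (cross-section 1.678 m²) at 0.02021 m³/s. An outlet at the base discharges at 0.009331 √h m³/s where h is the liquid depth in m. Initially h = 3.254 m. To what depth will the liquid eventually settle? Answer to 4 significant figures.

Level balance: A dh/dt = 0.02021 − 0.009331 √h. Setting dh/dt = 0:
Q_in = 0.009331 √h_ss ⇒ √h_ss = 0.02021/0.009331 = 2.16590.
h_ss = 2.16590² = 4.69112 m. (Since h₀ = 3.254 m < h_ss, the level will rise toward this value.)

4.691 m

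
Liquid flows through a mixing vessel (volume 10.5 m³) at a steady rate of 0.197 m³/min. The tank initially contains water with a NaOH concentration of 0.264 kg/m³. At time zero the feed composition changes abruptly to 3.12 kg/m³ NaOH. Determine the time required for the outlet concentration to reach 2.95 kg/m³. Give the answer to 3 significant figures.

150 min

Accumulation = in − out for the solute gives V dC/dt = Q(C_in − C), so τ = V/Q = 53.299 min.
C(t) = C_in + (C₀ − C_in) e^(−t/τ). Set C = 2.95 and solve for t:
e^(−t/τ) = (C − C_in)/(C₀ − C_in) = (2.95 − 3.12)/(0.264 − 3.12) = 0.059524
t = −τ ln(…) = 53.299 × 2.8214 = 150.38 min.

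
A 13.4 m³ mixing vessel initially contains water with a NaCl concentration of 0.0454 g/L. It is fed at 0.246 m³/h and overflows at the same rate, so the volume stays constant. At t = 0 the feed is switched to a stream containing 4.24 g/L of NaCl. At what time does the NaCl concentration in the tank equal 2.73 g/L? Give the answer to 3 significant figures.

Mass balance on the solute (V constant): V dC/dt = Q(C_in − C), so τ = V/Q = 54.472 h.
C(t) = C_in + (C₀ − C_in) e^(−t/τ). Set C = 2.73 and solve for t:
e^(−t/τ) = (C − C_in)/(C₀ − C_in) = (2.73 − 4.24)/(0.0454 − 4.24) = 0.35999
t = −τ ln(…) = 54.472 × 1.0217 = 55.653 h.

55.7 h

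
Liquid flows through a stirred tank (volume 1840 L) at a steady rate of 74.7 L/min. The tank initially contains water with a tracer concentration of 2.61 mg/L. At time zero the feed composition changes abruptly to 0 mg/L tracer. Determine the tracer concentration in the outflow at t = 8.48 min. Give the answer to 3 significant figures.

Accumulation = in − out for the solute gives V dC/dt = Q(C_in − C).
Time constant τ = V/Q = 1840/74.7 = 24.632 min.
Integrating: C(t) = C_in + (C₀ − C_in) e^(−t/τ).
C(8.48) = 0 + (2.61 − 0)·e^(−8.48/24.632) = 0 + (2.6100)·0.70874 = 1.8498 mg/L.

1.85 mg/L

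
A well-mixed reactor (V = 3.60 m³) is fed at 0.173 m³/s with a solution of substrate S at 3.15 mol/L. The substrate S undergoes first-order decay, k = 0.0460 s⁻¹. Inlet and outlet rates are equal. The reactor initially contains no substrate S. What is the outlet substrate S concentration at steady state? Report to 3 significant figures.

Species balance: V dC/dt = Q C_in − Q C − k V C.
Steady state (dC/dt = 0): C_ss = Q C_in/(Q + kV) = C_in/(1 + kV/Q).
C_ss = 0.173·3.15/(0.173 + 0.0460·3.60) = 0.54495/0.33860 = 1.6094 mol/L.

1.61 mol/L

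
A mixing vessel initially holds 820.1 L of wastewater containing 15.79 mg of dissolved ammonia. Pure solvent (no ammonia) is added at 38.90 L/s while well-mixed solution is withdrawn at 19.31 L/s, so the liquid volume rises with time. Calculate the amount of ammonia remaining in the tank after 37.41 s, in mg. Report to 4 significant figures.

8.415 mg

Let m(t) be the amount of ammonia. Volume: V(t) = V₀ + (Q_in − Q_out) t = 820.1 + 19.5900 t; V(37.41) = 1552.96 L.
Solute balance: dm/dt = 0 − Q_out C = −Q_out m/V(t).
Separate: dm/m = −Q_out dt/V(t) ⇒ ln(m/m₀) = −(Q_out/(Q_in−Q_out)) ln(V/V₀).
m = m₀ (V₀/V)^(Q_out/(Q_in−Q_out)) = 15.79 × (820.1/1552.96)^(0.985707) = 8.41495 mg.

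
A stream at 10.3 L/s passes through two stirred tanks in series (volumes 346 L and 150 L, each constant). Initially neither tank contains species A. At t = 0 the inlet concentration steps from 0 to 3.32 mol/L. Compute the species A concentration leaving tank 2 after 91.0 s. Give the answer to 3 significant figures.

Each tank obeys Vᵢ dCᵢ/dt = Q(Cᵢ₋₁ − Cᵢ), so τᵢ = Vᵢ/Q.
τ₁ = 346/10.3 = 33.592 s; τ₂ = 150/10.3 = 14.563 s.
Tank 1: C₁ = C_in(1 − e^(−t/τ₁)). Tank 2 (τ₁ ≠ τ₂): C₂ = C_in[1 − (τ₁ e^(−t/τ₁) − τ₂ e^(−t/τ₂))/(τ₁ − τ₂)].
At t = 91.0: e^(−t/τ₁) = 0.066606, e^(−t/τ₂) = 0.0019330.
C₂ = 3.32·[1 − (33.592·0.066606 − 14.563·0.0019330)/(19.029)] = 3.32·0.88390 = 2.9345 mol/L.

2.93 mol/L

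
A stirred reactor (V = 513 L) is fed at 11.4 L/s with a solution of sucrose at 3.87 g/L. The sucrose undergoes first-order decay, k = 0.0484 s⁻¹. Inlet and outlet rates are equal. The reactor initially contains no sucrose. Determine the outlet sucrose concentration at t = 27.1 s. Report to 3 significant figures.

1.04 g/L

Species balance: V dC/dt = Q C_in − Q C − k V C.
This is linear with rate a = Q/V + k = 0.070622 s⁻¹.
C_ss = Q C_in/(Q + kV) = 1.2177 g/L; C(t) = C_ss + (C₀ − C_ss) e^(−a t).
C(27.1) = 1.2177 + (-1.2177)·e^(−0.070622·27.1) = 1.2177 + (-1.2177)·0.14751 = 1.0381 g/L.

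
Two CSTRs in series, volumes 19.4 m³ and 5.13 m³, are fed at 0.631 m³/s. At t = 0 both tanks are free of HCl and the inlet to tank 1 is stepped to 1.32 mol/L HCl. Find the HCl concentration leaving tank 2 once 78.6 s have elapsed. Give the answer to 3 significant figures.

Each tank obeys Vᵢ dCᵢ/dt = Q(Cᵢ₋₁ − Cᵢ), so τᵢ = Vᵢ/Q.
τ₁ = 19.4/0.631 = 30.745 s; τ₂ = 5.13/0.631 = 8.1300 s.
Tank 1: C₁ = C_in(1 − e^(−t/τ₁)). Tank 2 (τ₁ ≠ τ₂): C₂ = C_in[1 − (τ₁ e^(−t/τ₁) − τ₂ e^(−t/τ₂))/(τ₁ − τ₂)].
At t = 78.6: e^(−t/τ₁) = 0.077574, e^(−t/τ₂) = 6.3279e-05.
C₂ = 1.32·[1 − (30.745·0.077574 − 8.1300·6.3279e-05)/(22.615)] = 1.32·0.89456 = 1.1808 mol/L.

1.18 mol/L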